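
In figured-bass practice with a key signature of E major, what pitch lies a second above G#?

A

Counting 1 letter step above G# lands on A; in E major, that letter is A.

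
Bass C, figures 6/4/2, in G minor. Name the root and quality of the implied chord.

The figures 6/4/2 indicate a seventh chord in third inversion.
In third inversion the root lies a second above the bass: a second above C in G minor is D.
The chord tones are C, D, F, A, giving D minor seventh.

D minor seventh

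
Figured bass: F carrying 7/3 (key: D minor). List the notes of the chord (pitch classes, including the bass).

The written figures 7/3 are shorthand for 7/5/3: the 5 is implied.
A third above F in this key is A.
A fifth above F in this key is C.
A seventh above F in this key is E.
Together with the bass F, this spells F major seventh in root position.

F, A, C, E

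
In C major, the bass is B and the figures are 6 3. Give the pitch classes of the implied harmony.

A third above B in this key is D.
A sixth above B in this key is G.
Together with the bass B, this spells G major in first inversion.

B, D, G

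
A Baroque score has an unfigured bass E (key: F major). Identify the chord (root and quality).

E diminished

An unfigured bass indicates a triad in root position.
In root position the bass is the root, so the root is E.
The chord tones are E, G, Bb, giving E diminished.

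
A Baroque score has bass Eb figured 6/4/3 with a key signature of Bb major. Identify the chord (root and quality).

A half-diminished seventh

The figures 6/4/3 indicate a seventh chord in second inversion.
In second inversion the root lies a fourth above the bass: a fourth above Eb in Bb major is A.
The chord tones are Eb, G, A, C, giving A half-diminished seventh.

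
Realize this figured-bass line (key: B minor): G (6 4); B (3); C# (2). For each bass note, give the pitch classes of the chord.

G, C#, E | B, D, F# | C#, D, F#, A

G (6/4): G, C#, E.
B (5/3): B, D, F#.
C# (6/4/2): C#, D, F#, A.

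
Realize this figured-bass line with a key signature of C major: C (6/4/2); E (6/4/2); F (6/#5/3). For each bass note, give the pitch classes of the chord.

C, D, F, A | E, F, A, C | F, A, C#, D

C (6/4/2): C, D, F, A.
E (6/4/2): E, F, A, C.
F (6/#5/3): F, A, C#, D.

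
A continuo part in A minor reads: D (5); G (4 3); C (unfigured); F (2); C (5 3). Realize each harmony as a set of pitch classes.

D, F, A | G, B, C, E | C, E, G | F, G, B, D | C, E, G

D (5/3): D, F, A.
G (6/4/3): G, B, C, E.
C (5/3): C, E, G.
F (6/4/2): F, G, B, D.
C (5/3): C, E, G.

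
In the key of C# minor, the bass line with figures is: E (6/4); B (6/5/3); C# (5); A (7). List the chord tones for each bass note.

E (6/4): E, A, C#.
B (6/5/3): B, D#, F#, G#.
C# (5/3): C#, E, G#.
A (7/5/3): A, C#, E, G#.

E, A, C# | B, D#, F#, G# | C#, E, G# | A, C#, E, G#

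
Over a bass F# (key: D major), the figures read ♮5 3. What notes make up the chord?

A third above F# in this key is A.
A fifth above F# in this key is C#, made natural (C) by the ♮ figure.
Together with the bass F#, this spells F# diminished in root position.

F#, A, C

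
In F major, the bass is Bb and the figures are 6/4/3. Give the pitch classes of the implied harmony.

Bb, D, E, G

A third above Bb in this key is D.
A fourth above Bb in this key is E.
A sixth above Bb in this key is G.
Together with the bass Bb, this spells E half-diminished seventh in second inversion.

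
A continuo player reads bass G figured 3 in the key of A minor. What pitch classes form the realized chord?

The written figures 3 are shorthand for 5/3: the 5 is implied.
A third above G in this key is B.
A fifth above G in this key is D.
Together with the bass G, this spells G major in root position.

G, B, D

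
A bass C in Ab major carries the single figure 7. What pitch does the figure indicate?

Bb

Counting 6 letter steps above C lands on B; in Ab major, that letter is Bb.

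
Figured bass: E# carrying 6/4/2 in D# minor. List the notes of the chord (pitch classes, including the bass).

E#, F#, A#, C#

A second above E# in this key is F#.
A fourth above E# in this key is A#.
A sixth above E# in this key is C#.
Together with the bass E#, this spells F# major seventh in third inversion.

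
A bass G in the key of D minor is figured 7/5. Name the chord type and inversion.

7/5 is shorthand for 7/5/3.
Intervals of 7/5/3 above the bass form a seventh chord; the bass is the root, so this is root position.

seventh chord, root position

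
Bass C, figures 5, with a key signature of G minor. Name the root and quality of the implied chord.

The figures 5 indicate a triad in root position.
In root position the bass is the root, so the root is C.
The chord tones are C, Eb, G, giving C minor.

C minor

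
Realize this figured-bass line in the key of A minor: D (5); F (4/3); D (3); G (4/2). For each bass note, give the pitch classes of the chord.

D (5/3): D, F, A.
F (6/4/3): F, A, B, D.
D (5/3): D, F, A.
G (6/4/2): G, A, C, E.

D, F, A | F, A, B, D | D, F, A | G, A, C, E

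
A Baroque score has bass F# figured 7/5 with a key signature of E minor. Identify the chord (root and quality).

F# half-diminished seventh

The figures 7/5 indicate a seventh chord in root position.
In root position the bass is the root, so the root is F#.
The chord tones are F#, A, C, E, giving F# half-diminished seventh.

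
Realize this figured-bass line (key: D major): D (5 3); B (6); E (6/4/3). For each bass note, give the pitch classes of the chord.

D, F#, A | B, D, G | E, G, A, C#

D (5/3): D, F#, A.
B (6/3): B, D, G.
E (6/4/3): E, G, A, C#.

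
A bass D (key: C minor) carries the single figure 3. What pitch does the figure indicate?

F

Counting 2 letter steps above D lands on F; in C minor, that letter is F.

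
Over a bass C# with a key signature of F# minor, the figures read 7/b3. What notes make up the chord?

C#, Eb, G#, B

The written figures 7/b3 are shorthand for 7/5/3: the 5 is implied.
A third above C# in this key is E, lowered to Eb by the flat.
A fifth above C# in this key is G#.
A seventh above C# in this key is B.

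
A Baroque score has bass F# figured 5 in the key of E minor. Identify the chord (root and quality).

The figures 5 indicate a triad in root position.
In root position the bass is the root, so the root is F#.
The chord tones are F#, A, C, giving F# diminished.

F# diminished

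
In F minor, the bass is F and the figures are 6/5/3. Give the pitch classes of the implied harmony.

A third above F in this key is Ab.
A fifth above F in this key is C.
A sixth above F in this key is Db.
Together with the bass F, this spells Db major seventh in first inversion.

F, Ab, C, Db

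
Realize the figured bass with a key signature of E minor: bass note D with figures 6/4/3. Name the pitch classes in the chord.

D, F#, G, B

A third above D in this key is F#.
A fourth above D in this key is G.
A sixth above D in this key is B.
Together with the bass D, this spells G major seventh in second inversion.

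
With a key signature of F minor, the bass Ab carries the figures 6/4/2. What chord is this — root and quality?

The figures 6/4/2 indicate a seventh chord in third inversion.
In third inversion the root lies a second above the bass: a second above Ab in F minor is Bb.
The chord tones are Ab, Bb, Db, F, giving Bb minor seventh.

Bb minor seventh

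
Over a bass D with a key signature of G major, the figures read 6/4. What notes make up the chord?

D, G, B

A fourth above D in this key is G.
A sixth above D in this key is B.
Together with the bass D, this spells G major in second inversion.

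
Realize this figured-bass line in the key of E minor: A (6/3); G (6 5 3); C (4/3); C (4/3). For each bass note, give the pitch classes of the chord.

A, C, F# | G, B, D, E | C, E, F#, A | C, E, F#, A

A (6/3): A, C, F#.
G (6/5/3): G, B, D, E.
C (6/4/3): C, E, F#, A.
C (6/4/3): C, E, F#, A.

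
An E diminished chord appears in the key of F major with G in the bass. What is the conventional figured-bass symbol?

G is the third of E diminished, so the chord is in first inversion.
A triad in first inversion is figured 6/3, conventionally abbreviated 6.

6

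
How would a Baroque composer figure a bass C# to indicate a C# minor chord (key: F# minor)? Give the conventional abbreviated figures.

C# is the root of C# minor, so the chord is in root position.
A triad in root position is figured 5/3, conventionally abbreviated (no figures — root-position triad).

no figures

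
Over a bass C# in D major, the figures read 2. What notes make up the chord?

The written figures 2 are shorthand for 6/4/2: the 6/4 are implied.
A second above C# in this key is D.
A fourth above C# in this key is F#.
A sixth above C# in this key is A.
Together with the bass C#, this spells D major seventh in third inversion.

C#, D, F#, A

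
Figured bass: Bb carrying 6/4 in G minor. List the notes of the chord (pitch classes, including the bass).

A fourth above Bb in this key is Eb.
A sixth above Bb in this key is G.
Together with the bass Bb, this spells Eb major in second inversion.

Bb, Eb, G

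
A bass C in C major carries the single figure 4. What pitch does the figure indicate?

Counting 3 letter steps above C lands on F; in C major, that letter is F.

F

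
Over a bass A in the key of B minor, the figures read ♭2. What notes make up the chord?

A, Bb, D, F#

The written figures ♭2 are shorthand for 6/4/2: the 6/4 are implied.
A second above A in this key is B, lowered to Bb by the flat.
A fourth above A in this key is D.
A sixth above A in this key is F#.
Together with the bass A, this spells Bb augmented major seventh in third inversion.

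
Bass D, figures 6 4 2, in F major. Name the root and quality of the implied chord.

The figures 6 4 2 indicate a seventh chord in third inversion.
In third inversion the root lies a second above the bass: a second above D in F major is E.
The chord tones are D, E, G, Bb, giving E half-diminished seventh.

E half-diminished seventh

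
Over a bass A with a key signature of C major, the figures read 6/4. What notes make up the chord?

A, D, F

A fourth above A in this key is D.
A sixth above A in this key is F.
Together with the bass A, this spells D minor in second inversion.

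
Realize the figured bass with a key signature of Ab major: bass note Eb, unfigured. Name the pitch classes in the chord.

Eb, G, Bb

An unfigured bass implies 5/3.
A third above Eb in this key is G.
A fifth above Eb in this key is Bb.
Together with the bass Eb, this spells Eb major in root position.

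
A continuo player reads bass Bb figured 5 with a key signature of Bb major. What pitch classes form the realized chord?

Bb, D, F

The written figures 5 are shorthand for 5/3: the 3 is implied.
A third above Bb in this key is D.
A fifth above Bb in this key is F.
Together with the bass Bb, this spells Bb major in root position.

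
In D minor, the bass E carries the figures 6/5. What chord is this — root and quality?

The figures 6/5 indicate a seventh chord in first inversion.
In first inversion the root lies a sixth above the bass: a sixth above E in D minor is C.
The chord tones are E, G, Bb, C, giving C dominant seventh.

C dominant seventh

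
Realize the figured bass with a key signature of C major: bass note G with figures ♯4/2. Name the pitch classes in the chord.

G, A, C#, E

The written figures ♯4/2 are shorthand for 6/4/2: the 6 is implied.
A second above G in this key is A.
A fourth above G in this key is C, raised to C# by the sharp.
A sixth above G in this key is E.
Together with the bass G, this spells A dominant seventh in third inversion.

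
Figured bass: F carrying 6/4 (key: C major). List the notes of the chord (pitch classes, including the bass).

F, B, D

A fourth above F in this key is B.
A sixth above F in this key is D.
Together with the bass F, this spells B diminished in second inversion.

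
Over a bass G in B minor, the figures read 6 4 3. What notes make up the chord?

G, B, C#, E

A third above G in this key is B.
A fourth above G in this key is C#.
A sixth above G in this key is E.
Together with the bass G, this spells C# half-diminished seventh in second inversion.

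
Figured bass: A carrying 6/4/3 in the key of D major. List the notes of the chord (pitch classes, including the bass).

A, C#, D, F#

A third above A in this key is C#.
A fourth above A in this key is D.
A sixth above A in this key is F#.
Together with the bass A, this spells D major seventh in second inversion.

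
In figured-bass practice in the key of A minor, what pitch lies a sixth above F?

Counting 5 letter steps above F lands on D; in A minor, that letter is D.

D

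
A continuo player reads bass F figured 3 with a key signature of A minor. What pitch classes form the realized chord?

The written figures 3 are shorthand for 5/3: the 5 is implied.
A third above F in this key is A.
A fifth above F in this key is C.
Together with the bass F, this spells F major in root position.

F, A, C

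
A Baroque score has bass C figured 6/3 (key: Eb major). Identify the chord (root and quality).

Ab major

The figures 6/3 indicate a triad in first inversion.
In first inversion the root lies a sixth above the bass: a sixth above C in Eb major is Ab.
The chord tones are C, Eb, Ab, giving Ab major.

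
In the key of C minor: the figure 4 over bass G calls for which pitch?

Counting 3 letter steps above G lands on C; in C minor, that letter is C.

C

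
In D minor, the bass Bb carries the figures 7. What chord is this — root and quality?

The figures 7 indicate a seventh chord in root position.
In root position the bass is the root, so the root is Bb.
The chord tones are Bb, D, F, A, giving Bb major seventh.

Bb major seventh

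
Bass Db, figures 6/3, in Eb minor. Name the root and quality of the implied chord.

The figures 6/3 indicate a triad in first inversion.
In first inversion the root lies a sixth above the bass: a sixth above Db in Eb minor is Bb.
The chord tones are Db, F, Bb, giving Bb minor.

Bb minor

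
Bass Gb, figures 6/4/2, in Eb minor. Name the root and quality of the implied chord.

Ab minor seventh

The figures 6/4/2 indicate a seventh chord in third inversion.
In third inversion the root lies a second above the bass: a second above Gb in Eb minor is Ab.
The chord tones are Gb, Ab, Cb, Eb, giving Ab minor seventh.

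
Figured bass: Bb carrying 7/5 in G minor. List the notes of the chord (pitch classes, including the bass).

Bb, D, F, A

The written figures 7/5 are shorthand for 7/5/3: the 3 is implied.
A third above Bb in this key is D.
A fifth above Bb in this key is F.
A seventh above Bb in this key is A.
Together with the bass Bb, this spells Bb major seventh in root position.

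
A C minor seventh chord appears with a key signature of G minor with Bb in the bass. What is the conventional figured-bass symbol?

Bb is the seventh of C minor seventh, so the chord is in third inversion.
A seventh chord in third inversion is figured 6/4/2, conventionally abbreviated 4/2.

4/2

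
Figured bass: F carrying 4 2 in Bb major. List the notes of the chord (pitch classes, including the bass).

The written figures 4 2 are shorthand for 6/4/2: the 6 is implied.
A second above F in this key is G.
A fourth above F in this key is Bb.
A sixth above F in this key is D.
Together with the bass F, this spells G minor seventh in third inversion.

F, G, Bb, D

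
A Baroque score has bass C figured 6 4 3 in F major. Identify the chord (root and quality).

F major seventh

The figures 6 4 3 indicate a seventh chord in second inversion.
In second inversion the root lies a fourth above the bass: a fourth above C in F major is F.
The chord tones are C, E, F, A, giving F major seventh.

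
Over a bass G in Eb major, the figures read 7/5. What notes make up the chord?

The written figures 7/5 are shorthand for 7/5/3: the 3 is implied.
A third above G in this key is Bb.
A fifth above G in this key is D.
A seventh above G in this key is F.
Together with the bass G, this spells G minor seventh in root position.

G, Bb, D, F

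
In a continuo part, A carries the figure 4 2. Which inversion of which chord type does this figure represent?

seventh chord, third inversion

4 2 is shorthand for 6/4/2.
Intervals of 6/4/2 above the bass form a seventh chord; the bass is the seventh, so this is third inversion.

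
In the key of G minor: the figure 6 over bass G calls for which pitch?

Eb

Counting 5 letter steps above G lands on E; in G minor, that letter is Eb.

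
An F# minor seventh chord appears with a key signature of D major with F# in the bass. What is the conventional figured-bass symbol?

F# is the root of F# minor seventh, so the chord is in root position.
A seventh chord in root position is figured 7/5/3, conventionally abbreviated 7.

7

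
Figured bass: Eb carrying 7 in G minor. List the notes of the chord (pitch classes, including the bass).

Eb, G, Bb, D

The written figures 7 are shorthand for 7/5/3: the 5/3 are implied.
A third above Eb in this key is G.
A fifth above Eb in this key is Bb.
A seventh above Eb in this key is D.
Together with the bass Eb, this spells Eb major seventh in root position.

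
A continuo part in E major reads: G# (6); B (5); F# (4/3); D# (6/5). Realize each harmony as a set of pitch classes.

G# (6/3): G#, B, E.
B (5/3): B, D#, F#.
F# (6/4/3): F#, A, B, D#.
D# (6/5/3): D#, F#, A, B.

G#, B, E | B, D#, F# | F#, A, B, D# | D#, F#, A, B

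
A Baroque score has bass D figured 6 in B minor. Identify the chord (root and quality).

B minor

The figures 6 indicate a triad in first inversion.
In first inversion the root lies a sixth above the bass: a sixth above D in B minor is B.
The chord tones are D, F#, B, giving B minor.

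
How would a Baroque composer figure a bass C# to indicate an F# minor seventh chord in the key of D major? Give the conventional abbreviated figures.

C# is the fifth of F# minor seventh, so the chord is in second inversion.
A seventh chord in second inversion is figured 6/4/3, conventionally abbreviated 4/3.

4/3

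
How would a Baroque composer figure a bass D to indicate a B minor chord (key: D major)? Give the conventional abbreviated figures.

D is the third of B minor, so the chord is in first inversion.
A triad in first inversion is figured 6/3, conventionally abbreviated 6.

6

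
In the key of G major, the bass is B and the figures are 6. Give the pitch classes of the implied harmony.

The written figures 6 are shorthand for 6/3: the 3 is implied.
A third above B in this key is D.
A sixth above B in this key is G.
Together with the bass B, this spells G major in first inversion.

B, D, G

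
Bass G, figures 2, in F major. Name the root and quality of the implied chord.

The figures 2 indicate a seventh chord in third inversion.
In third inversion the root lies a second above the bass: a second above G in F major is A.
The chord tones are G, A, C, E, giving A minor seventh.

A minor seventh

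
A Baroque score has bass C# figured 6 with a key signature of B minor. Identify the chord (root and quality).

The figures 6 indicate a triad in first inversion.
In first inversion the root lies a sixth above the bass: a sixth above C# in B minor is A.
The chord tones are C#, E, A, giving A major.

A major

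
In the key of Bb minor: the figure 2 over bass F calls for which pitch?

Counting 1 letter step above F lands on G; in Bb minor, that letter is Gb.

Gb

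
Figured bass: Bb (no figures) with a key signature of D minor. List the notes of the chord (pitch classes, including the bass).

An unfigured bass implies 5/3.
A third above Bb in this key is D.
A fifth above Bb in this key is F.
Together with the bass Bb, this spells Bb major in root position.

Bb, D, F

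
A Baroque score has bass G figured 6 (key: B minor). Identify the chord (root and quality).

The figures 6 indicate a triad in first inversion.
In first inversion the root lies a sixth above the bass: a sixth above G in B minor is E.
The chord tones are G, B, E, giving E minor.

E minor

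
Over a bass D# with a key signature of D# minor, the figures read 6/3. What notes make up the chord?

A third above D# in this key is F#.
A sixth above D# in this key is B.
Together with the bass D#, this spells B major in first inversion.

D#, F#, B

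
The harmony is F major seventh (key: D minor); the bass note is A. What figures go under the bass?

6/5

A is the third of F major seventh, so the chord is in first inversion.
A seventh chord in first inversion is figured 6/5/3, conventionally abbreviated 6/5.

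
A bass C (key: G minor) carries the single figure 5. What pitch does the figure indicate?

Counting 4 letter steps above C lands on G; in G minor, that letter is G.

G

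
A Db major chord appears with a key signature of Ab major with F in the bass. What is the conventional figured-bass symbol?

F is the third of Db major, so the chord is in first inversion.
A triad in first inversion is figured 6/3, conventionally abbreviated 6.

6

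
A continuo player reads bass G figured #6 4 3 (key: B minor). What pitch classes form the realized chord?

A third above G in this key is B.
A fourth above G in this key is C#.
A sixth above G in this key is E, raised to E# by the sharp.

G, B, C#, E#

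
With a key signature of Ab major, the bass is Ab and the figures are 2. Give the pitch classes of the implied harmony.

Ab, Bb, Db, F

The written figures 2 are shorthand for 6/4/2: the 6/4 are implied.
A second above Ab in this key is Bb.
A fourth above Ab in this key is Db.
A sixth above Ab in this key is F.
Together with the bass Ab, this spells Bb minor seventh in third inversion.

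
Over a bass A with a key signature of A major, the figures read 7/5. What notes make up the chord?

A, C#, E, G#

The written figures 7/5 are shorthand for 7/5/3: the 3 is implied.
A third above A in this key is C#.
A fifth above A in this key is E.
A seventh above A in this key is G#.
Together with the bass A, this spells A major seventh in root position.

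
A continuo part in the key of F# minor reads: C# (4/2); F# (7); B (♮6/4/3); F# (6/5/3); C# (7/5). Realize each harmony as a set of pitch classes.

C#, D, F#, A | F#, A, C#, E | B, D, E, G | F#, A, C#, D | C#, E, G#, B

C# (6/4/2): C#, D, F#, A.
F# (7/5/3): F#, A, C#, E.
B (♮6/4/3): B, D, E, G.
F# (6/5/3): F#, A, C#, D.
C# (7/5/3): C#, E, G#, B.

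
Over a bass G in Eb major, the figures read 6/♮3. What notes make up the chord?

A third above G in this key is Bb, made natural (B) by the ♮ figure.
A sixth above G in this key is Eb.
Together with the bass G, this spells Eb augmented in first inversion.

G, B, Eb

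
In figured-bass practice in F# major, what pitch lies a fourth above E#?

A#

Counting 3 letter steps above E# lands on A; in F# major, that letter is A#.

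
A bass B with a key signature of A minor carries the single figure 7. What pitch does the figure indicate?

Counting 6 letter steps above B lands on A; in A minor, that letter is A.

A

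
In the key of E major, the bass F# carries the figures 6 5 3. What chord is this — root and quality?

The figures 6 5 3 indicate a seventh chord in first inversion.
In first inversion the root lies a sixth above the bass: a sixth above F# in E major is D#.
The chord tones are F#, A, C#, D#, giving D# half-diminished seventh.

D# half-diminished seventh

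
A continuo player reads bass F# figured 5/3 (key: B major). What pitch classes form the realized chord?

F#, A#, C#

A third above F# in this key is A#.
A fifth above F# in this key is C#.
Together with the bass F#, this spells F# major in root position.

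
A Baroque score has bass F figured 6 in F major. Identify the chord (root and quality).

D minor

The figures 6 indicate a triad in first inversion.
In first inversion the root lies a sixth above the bass: a sixth above F in F major is D.
The chord tones are F, A, D, giving D minor.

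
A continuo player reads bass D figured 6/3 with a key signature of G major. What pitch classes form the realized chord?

D, F#, B

A third above D in this key is F#.
A sixth above D in this key is B.
Together with the bass D, this spells B minor in first inversion.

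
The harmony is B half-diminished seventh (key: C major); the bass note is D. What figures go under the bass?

6/5

D is the third of B half-diminished seventh, so the chord is in first inversion.
A seventh chord in first inversion is figured 6/5/3, conventionally abbreviated 6/5.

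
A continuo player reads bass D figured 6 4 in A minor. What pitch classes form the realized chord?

D, G, B

A fourth above D in this key is G.
A sixth above D in this key is B.
Together with the bass D, this spells G major in second inversion.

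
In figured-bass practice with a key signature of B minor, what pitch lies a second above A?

Counting 1 letter step above A lands on B; in B minor, that letter is B.

B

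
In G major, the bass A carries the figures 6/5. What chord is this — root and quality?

F# half-diminished seventh

The figures 6/5 indicate a seventh chord in first inversion.
In first inversion the root lies a sixth above the bass: a sixth above A in G major is F#.
The chord tones are A, C, E, F#, giving F# half-diminished seventh.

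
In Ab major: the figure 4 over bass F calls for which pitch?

Bb

Counting 3 letter steps above F lands on B; in Ab major, that letter is Bb.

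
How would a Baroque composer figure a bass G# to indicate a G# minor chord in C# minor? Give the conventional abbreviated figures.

no figures

G# is the root of G# minor, so the chord is in root position.
A triad in root position is figured 5/3, conventionally abbreviated (no figures — root-position triad).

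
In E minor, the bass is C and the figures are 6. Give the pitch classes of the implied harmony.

The written figures 6 are shorthand for 6/3: the 3 is implied.
A third above C in this key is E.
A sixth above C in this key is A.
Together with the bass C, this spells A minor in first inversion.

C, E, A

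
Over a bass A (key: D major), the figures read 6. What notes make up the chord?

A, C#, F#

The written figures 6 are shorthand for 6/3: the 3 is implied.
A third above A in this key is C#.
A sixth above A in this key is F#.
Together with the bass A, this spells F# minor in first inversion.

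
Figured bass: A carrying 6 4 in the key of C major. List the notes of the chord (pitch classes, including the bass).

A fourth above A in this key is D.
A sixth above A in this key is F.
Together with the bass A, this spells D minor in second inversion.

A, D, F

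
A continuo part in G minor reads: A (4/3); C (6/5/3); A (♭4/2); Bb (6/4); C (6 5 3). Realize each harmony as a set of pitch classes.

A (6/4/3): A, C, D, F.
C (6/5/3): C, Eb, G, A.
A (6/b4/2): A, Bb, Db, F.
Bb (6/4): Bb, Eb, G.
C (6/5/3): C, Eb, G, A.

A, C, D, F | C, Eb, G, A | A, Bb, Db, F | Bb, Eb, G | C, Eb, G, A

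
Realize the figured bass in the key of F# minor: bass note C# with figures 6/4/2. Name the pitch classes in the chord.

C#, D, F#, A

A second above C# in this key is D.
A fourth above C# in this key is F#.
A sixth above C# in this key is A.
Together with the bass C#, this spells D major seventh in third inversion.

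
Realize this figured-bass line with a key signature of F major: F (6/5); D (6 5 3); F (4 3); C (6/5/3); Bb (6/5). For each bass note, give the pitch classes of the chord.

F (6/5/3): F, A, C, D.
D (6/5/3): D, F, A, Bb.
F (6/4/3): F, A, Bb, D.
C (6/5/3): C, E, G, A.
Bb (6/5/3): Bb, D, F, G.

F, A, C, D | D, F, A, Bb | F, A, Bb, D | C, E, G, A | Bb, D, F, G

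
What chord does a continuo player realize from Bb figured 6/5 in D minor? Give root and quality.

The figures 6/5 indicate a seventh chord in first inversion.
In first inversion the root lies a sixth above the bass: a sixth above Bb in D minor is G.
The chord tones are Bb, D, F, G, giving G minor seventh.

G minor seventh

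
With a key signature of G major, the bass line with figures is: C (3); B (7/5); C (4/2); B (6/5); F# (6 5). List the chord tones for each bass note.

C (5/3): C, E, G.
B (7/5/3): B, D, F#, A.
C (6/4/2): C, D, F#, A.
B (6/5/3): B, D, F#, G.
F# (6/5/3): F#, A, C, D.

C, E, G | B, D, F#, A | C, D, F#, A | B, D, F#, G | F#, A, C, D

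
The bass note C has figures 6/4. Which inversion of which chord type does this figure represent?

Intervals of 6/4 above the bass form a triad; the bass is the fifth, so this is second inversion.

triad, second inversion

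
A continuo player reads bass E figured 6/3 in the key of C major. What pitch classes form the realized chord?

E, G, C

A third above E in this key is G.
A sixth above E in this key is C.
Together with the bass E, this spells C major in first inversion.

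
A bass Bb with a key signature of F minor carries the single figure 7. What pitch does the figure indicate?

Ab

Counting 6 letter steps above Bb lands on A; in F minor, that letter is Ab.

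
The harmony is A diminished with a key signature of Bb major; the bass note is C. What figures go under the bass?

6

C is the third of A diminished, so the chord is in first inversion.
A triad in first inversion is figured 6/3, conventionally abbreviated 6.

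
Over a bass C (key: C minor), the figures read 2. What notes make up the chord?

The written figures 2 are shorthand for 6/4/2: the 6/4 are implied.
A second above C in this key is D.
A fourth above C in this key is F.
A sixth above C in this key is Ab.
Together with the bass C, this spells D half-diminished seventh in third inversion.

C, D, F, Ab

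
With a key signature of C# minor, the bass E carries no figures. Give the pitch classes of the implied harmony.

E, G#, B

An unfigured bass implies 5/3.
A third above E in this key is G#.
A fifth above E in this key is B.
Together with the bass E, this spells E major in root position.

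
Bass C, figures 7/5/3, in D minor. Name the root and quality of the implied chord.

C dominant seventh

The figures 7/5/3 indicate a seventh chord in root position.
In root position the bass is the root, so the root is C.
The chord tones are C, E, G, Bb, giving C dominant seventh.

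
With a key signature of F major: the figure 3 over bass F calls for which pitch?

Counting 2 letter steps above F lands on A; in F major, that letter is A.

A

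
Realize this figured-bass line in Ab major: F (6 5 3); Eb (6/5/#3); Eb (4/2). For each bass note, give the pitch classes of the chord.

F (6/5/3): F, Ab, C, Db.
Eb (6/5/#3): Eb, G#, Bb, C.
Eb (6/4/2): Eb, F, Ab, C.

F, Ab, C, Db | Eb, G#, Bb, C | Eb, F, Ab, C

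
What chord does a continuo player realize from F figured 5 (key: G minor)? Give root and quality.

F major

The figures 5 indicate a triad in root position.
In root position the bass is the root, so the root is F.
The chord tones are F, A, C, giving F major.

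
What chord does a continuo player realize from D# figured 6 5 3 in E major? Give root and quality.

The figures 6 5 3 indicate a seventh chord in first inversion.
In first inversion the root lies a sixth above the bass: a sixth above D# in E major is B.
The chord tones are D#, F#, A, B, giving B dominant seventh.

B dominant seventh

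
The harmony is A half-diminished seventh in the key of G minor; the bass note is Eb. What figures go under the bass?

4/3

Eb is the fifth of A half-diminished seventh, so the chord is in second inversion.
A seventh chord in second inversion is figured 6/4/3, conventionally abbreviated 4/3.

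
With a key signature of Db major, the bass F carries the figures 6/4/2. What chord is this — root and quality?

Gb major seventh

The figures 6/4/2 indicate a seventh chord in third inversion.
In third inversion the root lies a second above the bass: a second above F in Db major is Gb.
The chord tones are F, Gb, Bb, Db, giving Gb major seventh.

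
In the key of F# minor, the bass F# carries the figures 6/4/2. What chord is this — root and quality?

G# half-diminished seventh

The figures 6/4/2 indicate a seventh chord in third inversion.
In third inversion the root lies a second above the bass: a second above F# in F# minor is G#.
The chord tones are F#, G#, B, D, giving G# half-diminished seventh.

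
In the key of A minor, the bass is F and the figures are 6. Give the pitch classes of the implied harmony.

F, A, D

The written figures 6 are shorthand for 6/3: the 3 is implied.
A third above F in this key is A.
A sixth above F in this key is D.
Together with the bass F, this spells D minor in first inversion.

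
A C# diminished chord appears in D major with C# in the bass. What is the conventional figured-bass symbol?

C# is the root of C# diminished, so the chord is in root position.
A triad in root position is figured 5/3, conventionally abbreviated (no figures — root-position triad).

no figures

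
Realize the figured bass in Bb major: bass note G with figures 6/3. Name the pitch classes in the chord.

A third above G in this key is Bb.
A sixth above G in this key is Eb.
Together with the bass G, this spells Eb major in first inversion.

G, Bb, Eb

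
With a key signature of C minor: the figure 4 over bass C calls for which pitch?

F

Counting 3 letter steps above C lands on F; in C minor, that letter is F.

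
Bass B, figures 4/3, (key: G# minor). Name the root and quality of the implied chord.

E major seventh

The figures 4/3 indicate a seventh chord in second inversion.
In second inversion the root lies a fourth above the bass: a fourth above B in G# minor is E.
The chord tones are B, D#, E, G#, giving E major seventh.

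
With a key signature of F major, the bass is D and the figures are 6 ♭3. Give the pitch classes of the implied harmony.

D, Fb, Bb

A third above D in this key is F, lowered to Fb by the flat.
A sixth above D in this key is Bb.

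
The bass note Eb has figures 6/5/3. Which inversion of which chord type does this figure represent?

seventh chord, first inversion

Intervals of 6/5/3 above the bass form a seventh chord; the bass is the third, so this is first inversion.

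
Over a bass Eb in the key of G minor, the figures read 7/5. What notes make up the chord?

Eb, G, Bb, D

The written figures 7/5 are shorthand for 7/5/3: the 3 is implied.
A third above Eb in this key is G.
A fifth above Eb in this key is Bb.
A seventh above Eb in this key is D.
Together with the bass Eb, this spells Eb major seventh in root position.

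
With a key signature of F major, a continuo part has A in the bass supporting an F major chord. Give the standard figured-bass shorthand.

A is the third of F major, so the chord is in first inversion.
A triad in first inversion is figured 6/3, conventionally abbreviated 6.

6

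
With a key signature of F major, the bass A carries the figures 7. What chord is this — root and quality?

The figures 7 indicate a seventh chord in root position.
In root position the bass is the root, so the root is A.
The chord tones are A, C, E, G, giving A minor seventh.

A minor seventh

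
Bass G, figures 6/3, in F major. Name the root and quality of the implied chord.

The figures 6/3 indicate a triad in first inversion.
In first inversion the root lies a sixth above the bass: a sixth above G in F major is E.
The chord tones are G, Bb, E, giving E diminished.

E diminished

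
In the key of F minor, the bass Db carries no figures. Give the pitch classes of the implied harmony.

Db, F, Ab

An unfigured bass implies 5/3.
A third above Db in this key is F.
A fifth above Db in this key is Ab.
Together with the bass Db, this spells Db major in root position.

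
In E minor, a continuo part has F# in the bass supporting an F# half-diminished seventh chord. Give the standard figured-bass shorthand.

7

F# is the root of F# half-diminished seventh, so the chord is in root position.
A seventh chord in root position is figured 7/5/3, conventionally abbreviated 7.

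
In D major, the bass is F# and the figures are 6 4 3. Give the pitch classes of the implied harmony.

A third above F# in this key is A.
A fourth above F# in this key is B.
A sixth above F# in this key is D.
Together with the bass F#, this spells B minor seventh in second inversion.

F#, A, B, D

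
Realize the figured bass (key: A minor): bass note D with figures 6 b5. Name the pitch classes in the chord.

D, F, Ab, B

The written figures 6 b5 are shorthand for 6/5/3: the 3 is implied.
A third above D in this key is F.
A fifth above D in this key is A, lowered to Ab by the flat.
A sixth above D in this key is B.
Together with the bass D, this spells B diminished seventh in first inversion.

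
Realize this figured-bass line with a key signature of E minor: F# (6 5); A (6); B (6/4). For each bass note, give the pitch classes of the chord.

F# (6/5/3): F#, A, C, D.
A (6/3): A, C, F#.
B (6/4): B, E, G.

F#, A, C, D | A, C, F# | B, E, G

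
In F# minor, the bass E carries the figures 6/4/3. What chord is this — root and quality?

A major seventh

The figures 6/4/3 indicate a seventh chord in second inversion.
In second inversion the root lies a fourth above the bass: a fourth above E in F# minor is A.
The chord tones are E, G#, A, C#, giving A major seventh.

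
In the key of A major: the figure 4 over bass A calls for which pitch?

D

Counting 3 letter steps above A lands on D; in A major, that letter is D.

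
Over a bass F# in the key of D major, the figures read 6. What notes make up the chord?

F#, A, D

The written figures 6 are shorthand for 6/3: the 3 is implied.
A third above F# in this key is A.
A sixth above F# in this key is D.
Together with the bass F#, this spells D major in first inversion.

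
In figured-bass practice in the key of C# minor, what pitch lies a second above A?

Counting 1 letter step above A lands on B; in C# minor, that letter is B.

B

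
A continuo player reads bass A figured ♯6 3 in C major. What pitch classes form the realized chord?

A, C, F#

A third above A in this key is C.
A sixth above A in this key is F, raised to F# by the sharp.
Together with the bass A, this spells F# diminished in first inversion.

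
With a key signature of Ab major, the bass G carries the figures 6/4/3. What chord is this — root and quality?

C minor seventh

The figures 6/4/3 indicate a seventh chord in second inversion.
In second inversion the root lies a fourth above the bass: a fourth above G in Ab major is C.
The chord tones are G, Bb, C, Eb, giving C minor seventh.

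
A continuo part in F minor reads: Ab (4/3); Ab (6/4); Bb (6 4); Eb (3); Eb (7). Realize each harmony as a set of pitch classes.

Ab, C, Db, F | Ab, Db, F | Bb, Eb, G | Eb, G, Bb | Eb, G, Bb, Db

Ab (6/4/3): Ab, C, Db, F.
Ab (6/4): Ab, Db, F.
Bb (6/4): Bb, Eb, G.
Eb (5/3): Eb, G, Bb.
Eb (7/5/3): Eb, G, Bb, Db.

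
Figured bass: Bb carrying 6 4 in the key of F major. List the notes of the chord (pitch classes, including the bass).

Bb, E, G

A fourth above Bb in this key is E.
A sixth above Bb in this key is G.
Together with the bass Bb, this spells E diminished in second inversion.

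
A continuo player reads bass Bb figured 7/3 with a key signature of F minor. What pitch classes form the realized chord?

The written figures 7/3 are shorthand for 7/5/3: the 5 is implied.
A third above Bb in this key is Db.
A fifth above Bb in this key is F.
A seventh above Bb in this key is Ab.
Together with the bass Bb, this spells Bb minor seventh in root position.

Bb, Db, F, Ab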